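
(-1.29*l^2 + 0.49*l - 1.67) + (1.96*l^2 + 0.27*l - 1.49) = 0.67*l^2 + 0.76*l - 3.16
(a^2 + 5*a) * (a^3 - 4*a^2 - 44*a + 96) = a^5 + a^4 - 64*a^3 - 124*a^2 + 480*a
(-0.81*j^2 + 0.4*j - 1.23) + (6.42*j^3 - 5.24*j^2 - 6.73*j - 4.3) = 6.42*j^3 - 6.05*j^2 - 6.33*j - 5.53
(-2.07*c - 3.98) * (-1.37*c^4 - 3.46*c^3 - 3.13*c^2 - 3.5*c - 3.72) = 2.8359*c^5 + 12.6148*c^4 + 20.2499*c^3 + 19.7024*c^2 + 21.6304*c + 14.8056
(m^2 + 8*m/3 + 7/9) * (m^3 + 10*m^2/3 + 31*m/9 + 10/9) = m^5 + 6*m^4 + 118*m^3/9 + 116*m^2/9 + 457*m/81 + 70/81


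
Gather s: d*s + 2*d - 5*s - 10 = 2*d + s*(d - 5) - 10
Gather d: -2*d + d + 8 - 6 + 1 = 3 - d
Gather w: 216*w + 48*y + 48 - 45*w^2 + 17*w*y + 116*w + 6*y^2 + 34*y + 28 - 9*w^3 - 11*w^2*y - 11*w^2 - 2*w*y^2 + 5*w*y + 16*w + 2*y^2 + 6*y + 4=-9*w^3 + w^2*(-11*y - 56) + w*(-2*y^2 + 22*y + 348) + 8*y^2 + 88*y + 80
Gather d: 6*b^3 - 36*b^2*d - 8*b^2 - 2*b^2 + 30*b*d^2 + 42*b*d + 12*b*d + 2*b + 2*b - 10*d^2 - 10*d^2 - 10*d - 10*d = 6*b^3 - 10*b^2 + 4*b + d^2*(30*b - 20) + d*(-36*b^2 + 54*b - 20)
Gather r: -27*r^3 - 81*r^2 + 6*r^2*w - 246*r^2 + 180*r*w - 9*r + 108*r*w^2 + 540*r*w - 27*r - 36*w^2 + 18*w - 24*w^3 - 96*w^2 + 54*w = -27*r^3 + r^2*(6*w - 327) + r*(108*w^2 + 720*w - 36) - 24*w^3 - 132*w^2 + 72*w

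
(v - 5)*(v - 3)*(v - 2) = v^3 - 10*v^2 + 31*v - 30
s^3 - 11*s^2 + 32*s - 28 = (s - 7)*(s - 2)^2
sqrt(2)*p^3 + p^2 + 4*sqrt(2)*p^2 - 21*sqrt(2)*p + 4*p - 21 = (p - 3)*(p + 7)*(sqrt(2)*p + 1)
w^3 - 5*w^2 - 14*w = w*(w - 7)*(w + 2)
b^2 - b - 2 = (b - 2)*(b + 1)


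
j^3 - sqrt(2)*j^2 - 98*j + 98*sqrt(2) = (j - 7*sqrt(2))*(j - sqrt(2))*(j + 7*sqrt(2))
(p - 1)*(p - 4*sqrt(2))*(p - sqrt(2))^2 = p^4 - 6*sqrt(2)*p^3 - p^3 + 6*sqrt(2)*p^2 + 18*p^2 - 18*p - 8*sqrt(2)*p + 8*sqrt(2)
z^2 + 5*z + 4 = (z + 1)*(z + 4)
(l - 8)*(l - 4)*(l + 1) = l^3 - 11*l^2 + 20*l + 32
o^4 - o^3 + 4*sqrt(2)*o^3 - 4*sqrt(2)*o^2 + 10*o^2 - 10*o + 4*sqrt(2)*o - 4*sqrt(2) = (o - 1)*(o + sqrt(2))^2*(o + 2*sqrt(2))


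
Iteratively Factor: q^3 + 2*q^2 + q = (q + 1)*(q^2 + q) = (q + 1)^2*(q)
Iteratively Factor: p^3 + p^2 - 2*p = (p - 1)*(p^2 + 2*p) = p*(p - 1)*(p + 2)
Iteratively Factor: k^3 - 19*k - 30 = (k - 5)*(k^2 + 5*k + 6) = (k - 5)*(k + 3)*(k + 2)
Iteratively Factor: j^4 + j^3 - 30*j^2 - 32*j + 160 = (j + 4)*(j^3 - 3*j^2 - 18*j + 40) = (j - 5)*(j + 4)*(j^2 + 2*j - 8) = (j - 5)*(j + 4)^2*(j - 2)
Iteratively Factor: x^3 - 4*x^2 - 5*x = (x)*(x^2 - 4*x - 5) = x*(x - 5)*(x + 1)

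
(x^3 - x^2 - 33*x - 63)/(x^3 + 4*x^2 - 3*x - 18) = (x - 7)/(x - 2)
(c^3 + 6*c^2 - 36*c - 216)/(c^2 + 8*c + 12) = (c^2 - 36)/(c + 2)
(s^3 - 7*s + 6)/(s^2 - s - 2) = (s^2 + 2*s - 3)/(s + 1)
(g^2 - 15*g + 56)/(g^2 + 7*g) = (g^2 - 15*g + 56)/(g*(g + 7))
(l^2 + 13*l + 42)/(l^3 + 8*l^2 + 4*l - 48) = (l + 7)/(l^2 + 2*l - 8)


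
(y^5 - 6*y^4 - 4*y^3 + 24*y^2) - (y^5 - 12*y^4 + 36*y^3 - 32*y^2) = 6*y^4 - 40*y^3 + 56*y^2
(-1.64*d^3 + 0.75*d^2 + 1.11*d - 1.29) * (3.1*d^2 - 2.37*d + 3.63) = -5.084*d^5 + 6.2118*d^4 - 4.2897*d^3 - 3.9072*d^2 + 7.0866*d - 4.6827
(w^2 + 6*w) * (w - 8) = w^3 - 2*w^2 - 48*w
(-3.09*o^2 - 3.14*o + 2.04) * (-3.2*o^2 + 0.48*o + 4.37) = 9.888*o^4 + 8.5648*o^3 - 21.5385*o^2 - 12.7426*o + 8.9148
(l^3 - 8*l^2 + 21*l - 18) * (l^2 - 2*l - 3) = l^5 - 10*l^4 + 34*l^3 - 36*l^2 - 27*l + 54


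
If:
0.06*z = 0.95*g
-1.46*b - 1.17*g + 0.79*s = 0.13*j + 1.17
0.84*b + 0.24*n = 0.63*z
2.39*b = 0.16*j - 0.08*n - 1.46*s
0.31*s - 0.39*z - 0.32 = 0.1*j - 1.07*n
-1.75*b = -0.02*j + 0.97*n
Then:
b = -4.27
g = -0.06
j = 232.95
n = 12.51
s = 31.83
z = -0.93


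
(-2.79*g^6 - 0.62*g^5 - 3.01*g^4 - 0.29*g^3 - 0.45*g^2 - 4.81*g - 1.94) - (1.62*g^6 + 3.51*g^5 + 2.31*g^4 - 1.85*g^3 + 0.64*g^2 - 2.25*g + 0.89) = -4.41*g^6 - 4.13*g^5 - 5.32*g^4 + 1.56*g^3 - 1.09*g^2 - 2.56*g - 2.83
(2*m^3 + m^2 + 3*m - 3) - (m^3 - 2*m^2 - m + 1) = m^3 + 3*m^2 + 4*m - 4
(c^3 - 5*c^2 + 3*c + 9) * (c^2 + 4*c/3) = c^5 - 11*c^4/3 - 11*c^3/3 + 13*c^2 + 12*c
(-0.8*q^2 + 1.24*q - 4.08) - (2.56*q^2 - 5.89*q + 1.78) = -3.36*q^2 + 7.13*q - 5.86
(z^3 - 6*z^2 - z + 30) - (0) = z^3 - 6*z^2 - z + 30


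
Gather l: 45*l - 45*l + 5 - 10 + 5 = 0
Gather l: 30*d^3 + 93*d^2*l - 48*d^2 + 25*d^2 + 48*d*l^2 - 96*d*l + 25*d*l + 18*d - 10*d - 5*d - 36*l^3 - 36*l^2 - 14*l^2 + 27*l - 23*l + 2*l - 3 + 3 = 30*d^3 - 23*d^2 + 3*d - 36*l^3 + l^2*(48*d - 50) + l*(93*d^2 - 71*d + 6)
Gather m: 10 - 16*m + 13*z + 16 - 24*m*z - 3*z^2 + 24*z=m*(-24*z - 16) - 3*z^2 + 37*z + 26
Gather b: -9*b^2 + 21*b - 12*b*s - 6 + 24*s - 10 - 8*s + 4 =-9*b^2 + b*(21 - 12*s) + 16*s - 12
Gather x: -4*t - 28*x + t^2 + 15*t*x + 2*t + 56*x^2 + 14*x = t^2 - 2*t + 56*x^2 + x*(15*t - 14)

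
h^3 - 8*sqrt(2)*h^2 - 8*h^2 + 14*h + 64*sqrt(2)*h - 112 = (h - 8)*(h - 7*sqrt(2))*(h - sqrt(2))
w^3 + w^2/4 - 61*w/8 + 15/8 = (w - 5/2)*(w - 1/4)*(w + 3)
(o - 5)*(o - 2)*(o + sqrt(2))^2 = o^4 - 7*o^3 + 2*sqrt(2)*o^3 - 14*sqrt(2)*o^2 + 12*o^2 - 14*o + 20*sqrt(2)*o + 20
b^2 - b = b*(b - 1)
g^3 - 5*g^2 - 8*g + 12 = (g - 6)*(g - 1)*(g + 2)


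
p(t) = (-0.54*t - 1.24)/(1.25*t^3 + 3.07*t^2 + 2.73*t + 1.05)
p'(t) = (-0.54*t - 1.24)*(-3.75*t^2 - 6.14*t - 2.73)/(1.25*t^3 + 3.07*t^2 + 2.73*t + 1.05)^2 - 0.54/(1.25*t^3 + 3.07*t^2 + 2.73*t + 1.05)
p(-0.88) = -4.42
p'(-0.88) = 2.77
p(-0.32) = -2.37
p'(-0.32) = 4.86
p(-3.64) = -0.03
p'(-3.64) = -0.01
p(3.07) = -0.04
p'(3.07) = 0.02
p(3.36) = -0.03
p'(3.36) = 0.02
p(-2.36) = -0.01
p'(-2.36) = 0.10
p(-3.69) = -0.03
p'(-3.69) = -0.01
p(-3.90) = -0.02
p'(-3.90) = -0.01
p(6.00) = -0.01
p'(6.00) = 0.00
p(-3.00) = -0.03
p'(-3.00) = 0.00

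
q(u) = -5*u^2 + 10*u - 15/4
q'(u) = 10 - 10*u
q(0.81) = 1.07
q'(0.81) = 1.90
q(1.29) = 0.83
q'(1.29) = -2.90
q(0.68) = 0.74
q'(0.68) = 3.20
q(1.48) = 0.10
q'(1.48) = -4.80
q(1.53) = -0.15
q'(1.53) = -5.30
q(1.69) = -1.13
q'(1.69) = -6.90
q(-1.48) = -29.50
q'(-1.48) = 24.80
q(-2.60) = -63.55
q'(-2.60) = 36.00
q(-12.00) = -843.75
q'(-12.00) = 130.00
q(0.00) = -3.75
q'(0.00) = 10.00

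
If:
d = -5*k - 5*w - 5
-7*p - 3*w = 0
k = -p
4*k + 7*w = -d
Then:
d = -305/11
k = 15/11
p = -15/11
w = 35/11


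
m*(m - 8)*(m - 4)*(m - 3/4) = m^4 - 51*m^3/4 + 41*m^2 - 24*m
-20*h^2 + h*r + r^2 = (-4*h + r)*(5*h + r)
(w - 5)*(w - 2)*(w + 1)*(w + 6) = w^4 - 33*w^2 + 28*w + 60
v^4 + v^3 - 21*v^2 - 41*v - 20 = (v - 5)*(v + 1)^2*(v + 4)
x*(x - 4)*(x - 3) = x^3 - 7*x^2 + 12*x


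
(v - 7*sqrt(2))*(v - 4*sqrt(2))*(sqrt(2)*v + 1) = sqrt(2)*v^3 - 21*v^2 + 45*sqrt(2)*v + 56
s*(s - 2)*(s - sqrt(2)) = s^3 - 2*s^2 - sqrt(2)*s^2 + 2*sqrt(2)*s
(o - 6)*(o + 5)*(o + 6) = o^3 + 5*o^2 - 36*o - 180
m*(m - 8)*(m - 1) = m^3 - 9*m^2 + 8*m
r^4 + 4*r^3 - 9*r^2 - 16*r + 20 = (r - 2)*(r - 1)*(r + 2)*(r + 5)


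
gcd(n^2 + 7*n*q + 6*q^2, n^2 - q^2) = n + q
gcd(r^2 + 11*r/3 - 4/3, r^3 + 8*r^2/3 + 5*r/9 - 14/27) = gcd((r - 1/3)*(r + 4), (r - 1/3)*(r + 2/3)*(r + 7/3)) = r - 1/3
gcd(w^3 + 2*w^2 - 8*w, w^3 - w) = w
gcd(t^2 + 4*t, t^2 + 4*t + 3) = 1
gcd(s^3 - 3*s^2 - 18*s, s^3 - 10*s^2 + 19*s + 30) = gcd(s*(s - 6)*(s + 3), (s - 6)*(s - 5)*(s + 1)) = s - 6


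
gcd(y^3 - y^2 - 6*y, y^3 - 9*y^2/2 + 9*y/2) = y^2 - 3*y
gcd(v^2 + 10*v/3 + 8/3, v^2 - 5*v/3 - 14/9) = 1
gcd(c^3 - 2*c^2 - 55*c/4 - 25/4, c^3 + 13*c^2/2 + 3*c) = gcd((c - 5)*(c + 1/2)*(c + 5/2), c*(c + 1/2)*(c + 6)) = c + 1/2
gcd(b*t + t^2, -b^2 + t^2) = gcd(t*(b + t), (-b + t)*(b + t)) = b + t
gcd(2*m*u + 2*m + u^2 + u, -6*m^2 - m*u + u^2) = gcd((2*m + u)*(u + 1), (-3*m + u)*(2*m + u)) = 2*m + u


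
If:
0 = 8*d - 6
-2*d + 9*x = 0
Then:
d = 3/4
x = 1/6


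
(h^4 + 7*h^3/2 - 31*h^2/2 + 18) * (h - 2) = h^5 + 3*h^4/2 - 45*h^3/2 + 31*h^2 + 18*h - 36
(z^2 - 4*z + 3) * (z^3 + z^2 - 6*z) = z^5 - 3*z^4 - 7*z^3 + 27*z^2 - 18*z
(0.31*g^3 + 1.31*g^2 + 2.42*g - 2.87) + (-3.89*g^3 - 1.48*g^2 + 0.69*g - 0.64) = -3.58*g^3 - 0.17*g^2 + 3.11*g - 3.51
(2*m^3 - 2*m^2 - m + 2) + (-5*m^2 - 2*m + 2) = 2*m^3 - 7*m^2 - 3*m + 4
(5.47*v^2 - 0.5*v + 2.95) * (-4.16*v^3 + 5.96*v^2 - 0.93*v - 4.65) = -22.7552*v^5 + 34.6812*v^4 - 20.3391*v^3 - 7.3885*v^2 - 0.4185*v - 13.7175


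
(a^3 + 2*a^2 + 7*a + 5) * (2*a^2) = 2*a^5 + 4*a^4 + 14*a^3 + 10*a^2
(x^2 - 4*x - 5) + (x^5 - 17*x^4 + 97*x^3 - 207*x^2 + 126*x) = x^5 - 17*x^4 + 97*x^3 - 206*x^2 + 122*x - 5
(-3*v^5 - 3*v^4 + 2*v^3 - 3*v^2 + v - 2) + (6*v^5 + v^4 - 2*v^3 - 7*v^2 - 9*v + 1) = 3*v^5 - 2*v^4 - 10*v^2 - 8*v - 1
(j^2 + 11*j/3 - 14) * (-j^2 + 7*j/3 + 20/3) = -j^4 - 4*j^3/3 + 263*j^2/9 - 74*j/9 - 280/3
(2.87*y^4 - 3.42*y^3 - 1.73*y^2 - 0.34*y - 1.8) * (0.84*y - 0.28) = 2.4108*y^5 - 3.6764*y^4 - 0.4956*y^3 + 0.1988*y^2 - 1.4168*y + 0.504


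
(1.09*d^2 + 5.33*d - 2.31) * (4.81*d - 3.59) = 5.2429*d^3 + 21.7242*d^2 - 30.2458*d + 8.2929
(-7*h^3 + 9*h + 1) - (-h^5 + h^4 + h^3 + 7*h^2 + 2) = h^5 - h^4 - 8*h^3 - 7*h^2 + 9*h - 1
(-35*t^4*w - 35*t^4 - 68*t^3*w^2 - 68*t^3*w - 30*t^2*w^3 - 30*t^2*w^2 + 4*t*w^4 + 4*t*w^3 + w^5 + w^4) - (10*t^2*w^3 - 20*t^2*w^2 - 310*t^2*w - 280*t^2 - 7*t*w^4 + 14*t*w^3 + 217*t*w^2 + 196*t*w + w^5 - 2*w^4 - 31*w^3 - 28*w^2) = -35*t^4*w - 35*t^4 - 68*t^3*w^2 - 68*t^3*w - 40*t^2*w^3 - 10*t^2*w^2 + 310*t^2*w + 280*t^2 + 11*t*w^4 - 10*t*w^3 - 217*t*w^2 - 196*t*w + 3*w^4 + 31*w^3 + 28*w^2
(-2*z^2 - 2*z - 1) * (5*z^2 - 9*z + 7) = -10*z^4 + 8*z^3 - z^2 - 5*z - 7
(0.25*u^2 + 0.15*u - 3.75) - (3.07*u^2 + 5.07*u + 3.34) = -2.82*u^2 - 4.92*u - 7.09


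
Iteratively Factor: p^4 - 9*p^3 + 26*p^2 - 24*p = (p)*(p^3 - 9*p^2 + 26*p - 24) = p*(p - 3)*(p^2 - 6*p + 8) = p*(p - 4)*(p - 3)*(p - 2)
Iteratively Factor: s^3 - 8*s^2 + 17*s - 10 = (s - 2)*(s^2 - 6*s + 5) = (s - 2)*(s - 1)*(s - 5)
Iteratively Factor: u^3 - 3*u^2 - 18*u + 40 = (u + 4)*(u^2 - 7*u + 10) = (u - 2)*(u + 4)*(u - 5)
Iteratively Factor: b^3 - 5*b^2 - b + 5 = (b - 1)*(b^2 - 4*b - 5) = (b - 5)*(b - 1)*(b + 1)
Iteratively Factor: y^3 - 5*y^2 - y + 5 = (y + 1)*(y^2 - 6*y + 5) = (y - 5)*(y + 1)*(y - 1)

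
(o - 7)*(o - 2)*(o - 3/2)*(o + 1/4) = o^4 - 41*o^3/4 + 199*o^2/8 - 113*o/8 - 21/4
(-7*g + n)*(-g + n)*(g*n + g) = 7*g^3*n + 7*g^3 - 8*g^2*n^2 - 8*g^2*n + g*n^3 + g*n^2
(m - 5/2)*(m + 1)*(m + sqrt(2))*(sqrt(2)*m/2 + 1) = sqrt(2)*m^4/2 - 3*sqrt(2)*m^3/4 + 2*m^3 - 3*m^2 - sqrt(2)*m^2/4 - 5*m - 3*sqrt(2)*m/2 - 5*sqrt(2)/2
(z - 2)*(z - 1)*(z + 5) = z^3 + 2*z^2 - 13*z + 10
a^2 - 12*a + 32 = (a - 8)*(a - 4)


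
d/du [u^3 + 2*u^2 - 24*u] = 3*u^2 + 4*u - 24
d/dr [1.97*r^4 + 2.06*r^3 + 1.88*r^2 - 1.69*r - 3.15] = 7.88*r^3 + 6.18*r^2 + 3.76*r - 1.69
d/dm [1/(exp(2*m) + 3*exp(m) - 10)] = (-2*exp(m) - 3)*exp(m)/(exp(2*m) + 3*exp(m) - 10)^2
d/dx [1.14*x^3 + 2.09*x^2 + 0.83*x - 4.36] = 3.42*x^2 + 4.18*x + 0.83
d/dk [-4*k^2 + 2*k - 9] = 2 - 8*k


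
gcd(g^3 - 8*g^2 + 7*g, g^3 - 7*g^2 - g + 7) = g^2 - 8*g + 7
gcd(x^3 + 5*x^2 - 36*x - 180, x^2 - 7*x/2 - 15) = x - 6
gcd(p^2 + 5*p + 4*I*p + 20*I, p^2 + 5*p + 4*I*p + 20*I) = p^2 + p*(5 + 4*I) + 20*I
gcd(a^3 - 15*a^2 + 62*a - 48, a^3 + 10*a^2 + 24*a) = 1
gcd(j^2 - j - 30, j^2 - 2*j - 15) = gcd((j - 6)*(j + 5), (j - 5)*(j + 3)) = 1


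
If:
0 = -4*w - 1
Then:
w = -1/4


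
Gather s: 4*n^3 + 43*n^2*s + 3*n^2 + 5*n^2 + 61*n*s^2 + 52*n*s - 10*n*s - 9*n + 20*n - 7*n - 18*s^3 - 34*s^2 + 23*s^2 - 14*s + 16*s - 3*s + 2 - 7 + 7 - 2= 4*n^3 + 8*n^2 + 4*n - 18*s^3 + s^2*(61*n - 11) + s*(43*n^2 + 42*n - 1)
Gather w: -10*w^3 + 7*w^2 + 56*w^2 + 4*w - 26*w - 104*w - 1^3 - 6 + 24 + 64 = -10*w^3 + 63*w^2 - 126*w + 81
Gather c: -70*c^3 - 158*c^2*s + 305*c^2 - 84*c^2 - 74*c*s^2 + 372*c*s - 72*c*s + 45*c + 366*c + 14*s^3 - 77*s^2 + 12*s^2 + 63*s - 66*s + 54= -70*c^3 + c^2*(221 - 158*s) + c*(-74*s^2 + 300*s + 411) + 14*s^3 - 65*s^2 - 3*s + 54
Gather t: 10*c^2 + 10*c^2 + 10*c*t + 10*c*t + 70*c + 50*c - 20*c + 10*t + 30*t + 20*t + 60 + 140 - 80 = 20*c^2 + 100*c + t*(20*c + 60) + 120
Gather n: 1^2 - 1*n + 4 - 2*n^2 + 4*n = -2*n^2 + 3*n + 5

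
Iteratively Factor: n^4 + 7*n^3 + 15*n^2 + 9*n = (n)*(n^3 + 7*n^2 + 15*n + 9) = n*(n + 3)*(n^2 + 4*n + 3) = n*(n + 1)*(n + 3)*(n + 3)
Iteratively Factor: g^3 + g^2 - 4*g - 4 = (g + 1)*(g^2 - 4) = (g + 1)*(g + 2)*(g - 2)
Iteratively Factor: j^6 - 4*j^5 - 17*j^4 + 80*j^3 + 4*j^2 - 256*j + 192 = (j - 1)*(j^5 - 3*j^4 - 20*j^3 + 60*j^2 + 64*j - 192) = (j - 1)*(j + 4)*(j^4 - 7*j^3 + 8*j^2 + 28*j - 48) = (j - 3)*(j - 1)*(j + 4)*(j^3 - 4*j^2 - 4*j + 16) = (j - 3)*(j - 2)*(j - 1)*(j + 4)*(j^2 - 2*j - 8) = (j - 3)*(j - 2)*(j - 1)*(j + 2)*(j + 4)*(j - 4)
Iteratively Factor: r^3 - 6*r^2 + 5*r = (r)*(r^2 - 6*r + 5) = r*(r - 5)*(r - 1)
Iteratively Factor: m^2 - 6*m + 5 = (m - 5)*(m - 1)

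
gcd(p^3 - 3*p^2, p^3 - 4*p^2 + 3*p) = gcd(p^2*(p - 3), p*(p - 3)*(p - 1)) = p^2 - 3*p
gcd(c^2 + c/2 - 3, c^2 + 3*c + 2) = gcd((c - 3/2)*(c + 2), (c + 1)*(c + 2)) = c + 2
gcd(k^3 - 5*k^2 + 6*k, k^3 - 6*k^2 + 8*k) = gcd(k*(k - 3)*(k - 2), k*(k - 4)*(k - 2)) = k^2 - 2*k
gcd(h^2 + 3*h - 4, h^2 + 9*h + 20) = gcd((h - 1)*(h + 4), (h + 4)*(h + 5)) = h + 4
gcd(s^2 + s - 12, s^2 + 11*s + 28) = s + 4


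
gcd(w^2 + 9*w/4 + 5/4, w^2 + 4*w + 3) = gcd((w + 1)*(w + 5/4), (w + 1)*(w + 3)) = w + 1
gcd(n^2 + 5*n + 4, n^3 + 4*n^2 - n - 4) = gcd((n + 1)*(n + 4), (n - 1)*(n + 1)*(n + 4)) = n^2 + 5*n + 4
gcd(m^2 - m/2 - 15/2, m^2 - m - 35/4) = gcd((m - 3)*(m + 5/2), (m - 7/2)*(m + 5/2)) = m + 5/2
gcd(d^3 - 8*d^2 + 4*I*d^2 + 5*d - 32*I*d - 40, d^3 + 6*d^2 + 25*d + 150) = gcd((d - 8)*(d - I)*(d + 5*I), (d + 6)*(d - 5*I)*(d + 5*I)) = d + 5*I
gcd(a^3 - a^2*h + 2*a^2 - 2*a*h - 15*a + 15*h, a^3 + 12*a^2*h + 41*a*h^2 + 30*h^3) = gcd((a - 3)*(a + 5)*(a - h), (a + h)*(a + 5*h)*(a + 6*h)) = 1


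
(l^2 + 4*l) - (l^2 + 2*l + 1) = 2*l - 1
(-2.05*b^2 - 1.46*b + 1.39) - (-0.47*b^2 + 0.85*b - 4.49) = -1.58*b^2 - 2.31*b + 5.88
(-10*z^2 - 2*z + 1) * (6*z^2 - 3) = -60*z^4 - 12*z^3 + 36*z^2 + 6*z - 3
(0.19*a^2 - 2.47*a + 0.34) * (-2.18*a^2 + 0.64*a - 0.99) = -0.4142*a^4 + 5.5062*a^3 - 2.5101*a^2 + 2.6629*a - 0.3366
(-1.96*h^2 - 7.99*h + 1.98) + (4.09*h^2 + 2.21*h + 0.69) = 2.13*h^2 - 5.78*h + 2.67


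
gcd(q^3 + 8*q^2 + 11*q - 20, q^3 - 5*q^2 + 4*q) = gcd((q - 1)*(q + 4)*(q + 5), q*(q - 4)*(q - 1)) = q - 1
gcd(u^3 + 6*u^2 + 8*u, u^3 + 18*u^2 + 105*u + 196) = u + 4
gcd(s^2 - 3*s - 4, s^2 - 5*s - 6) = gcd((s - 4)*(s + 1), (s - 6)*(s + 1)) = s + 1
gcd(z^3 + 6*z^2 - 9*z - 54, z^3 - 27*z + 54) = z^2 + 3*z - 18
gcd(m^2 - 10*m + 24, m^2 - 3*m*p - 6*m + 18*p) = m - 6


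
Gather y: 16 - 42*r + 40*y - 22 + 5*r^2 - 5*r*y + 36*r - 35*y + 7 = 5*r^2 - 6*r + y*(5 - 5*r) + 1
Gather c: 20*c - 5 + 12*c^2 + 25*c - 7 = 12*c^2 + 45*c - 12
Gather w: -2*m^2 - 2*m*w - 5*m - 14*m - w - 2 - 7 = -2*m^2 - 19*m + w*(-2*m - 1) - 9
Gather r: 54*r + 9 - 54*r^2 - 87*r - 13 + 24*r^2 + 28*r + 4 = -30*r^2 - 5*r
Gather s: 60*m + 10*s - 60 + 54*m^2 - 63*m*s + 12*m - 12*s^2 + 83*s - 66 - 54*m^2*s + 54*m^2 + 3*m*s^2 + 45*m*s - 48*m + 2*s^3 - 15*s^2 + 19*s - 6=108*m^2 + 24*m + 2*s^3 + s^2*(3*m - 27) + s*(-54*m^2 - 18*m + 112) - 132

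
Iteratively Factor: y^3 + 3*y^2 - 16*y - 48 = (y + 4)*(y^2 - y - 12) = (y + 3)*(y + 4)*(y - 4)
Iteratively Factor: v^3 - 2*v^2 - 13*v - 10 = (v - 5)*(v^2 + 3*v + 2) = (v - 5)*(v + 1)*(v + 2)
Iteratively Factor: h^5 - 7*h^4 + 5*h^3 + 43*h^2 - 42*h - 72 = (h - 4)*(h^4 - 3*h^3 - 7*h^2 + 15*h + 18) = (h - 4)*(h - 3)*(h^3 - 7*h - 6) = (h - 4)*(h - 3)*(h + 1)*(h^2 - h - 6) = (h - 4)*(h - 3)^2*(h + 1)*(h + 2)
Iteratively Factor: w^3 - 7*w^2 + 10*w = (w - 2)*(w^2 - 5*w) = w*(w - 2)*(w - 5)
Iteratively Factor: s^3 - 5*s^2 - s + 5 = (s - 5)*(s^2 - 1) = (s - 5)*(s + 1)*(s - 1)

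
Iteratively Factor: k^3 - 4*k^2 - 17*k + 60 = (k - 5)*(k^2 + k - 12) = (k - 5)*(k - 3)*(k + 4)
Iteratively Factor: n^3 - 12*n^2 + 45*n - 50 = (n - 5)*(n^2 - 7*n + 10) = (n - 5)^2*(n - 2)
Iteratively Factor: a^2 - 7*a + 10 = (a - 5)*(a - 2)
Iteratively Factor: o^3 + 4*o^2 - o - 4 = (o + 4)*(o^2 - 1) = (o - 1)*(o + 4)*(o + 1)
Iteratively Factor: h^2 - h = (h)*(h - 1)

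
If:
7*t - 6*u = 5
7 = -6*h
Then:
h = -7/6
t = 6*u/7 + 5/7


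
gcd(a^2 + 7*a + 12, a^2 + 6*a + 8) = a + 4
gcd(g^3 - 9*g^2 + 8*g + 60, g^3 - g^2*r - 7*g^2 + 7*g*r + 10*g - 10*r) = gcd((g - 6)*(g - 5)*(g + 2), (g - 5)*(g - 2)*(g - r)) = g - 5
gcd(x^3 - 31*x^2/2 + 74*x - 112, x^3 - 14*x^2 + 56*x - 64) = x^2 - 12*x + 32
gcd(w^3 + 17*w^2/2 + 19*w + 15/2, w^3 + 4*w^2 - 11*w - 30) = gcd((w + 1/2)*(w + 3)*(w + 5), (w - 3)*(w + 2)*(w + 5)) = w + 5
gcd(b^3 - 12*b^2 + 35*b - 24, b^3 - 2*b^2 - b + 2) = b - 1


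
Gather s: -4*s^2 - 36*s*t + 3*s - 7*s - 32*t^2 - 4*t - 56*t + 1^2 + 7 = -4*s^2 + s*(-36*t - 4) - 32*t^2 - 60*t + 8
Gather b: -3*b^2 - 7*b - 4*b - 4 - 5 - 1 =-3*b^2 - 11*b - 10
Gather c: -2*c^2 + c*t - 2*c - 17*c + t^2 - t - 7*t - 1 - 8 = -2*c^2 + c*(t - 19) + t^2 - 8*t - 9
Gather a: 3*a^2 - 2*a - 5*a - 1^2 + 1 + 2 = 3*a^2 - 7*a + 2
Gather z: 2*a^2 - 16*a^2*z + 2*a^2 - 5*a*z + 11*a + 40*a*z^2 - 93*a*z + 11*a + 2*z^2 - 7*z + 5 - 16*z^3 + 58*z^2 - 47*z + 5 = 4*a^2 + 22*a - 16*z^3 + z^2*(40*a + 60) + z*(-16*a^2 - 98*a - 54) + 10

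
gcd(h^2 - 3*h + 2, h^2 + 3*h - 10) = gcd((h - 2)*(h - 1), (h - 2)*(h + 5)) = h - 2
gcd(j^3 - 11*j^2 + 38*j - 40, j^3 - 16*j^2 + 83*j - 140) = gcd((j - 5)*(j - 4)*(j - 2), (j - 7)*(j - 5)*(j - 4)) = j^2 - 9*j + 20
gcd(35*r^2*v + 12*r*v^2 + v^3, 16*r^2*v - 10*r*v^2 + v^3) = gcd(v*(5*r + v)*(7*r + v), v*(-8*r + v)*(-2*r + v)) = v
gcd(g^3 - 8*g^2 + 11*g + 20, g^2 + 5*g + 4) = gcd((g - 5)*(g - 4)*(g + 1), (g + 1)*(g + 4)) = g + 1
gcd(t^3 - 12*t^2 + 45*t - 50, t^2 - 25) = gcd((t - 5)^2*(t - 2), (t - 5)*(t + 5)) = t - 5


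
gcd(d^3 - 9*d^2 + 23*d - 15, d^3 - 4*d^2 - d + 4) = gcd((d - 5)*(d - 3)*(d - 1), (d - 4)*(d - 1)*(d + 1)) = d - 1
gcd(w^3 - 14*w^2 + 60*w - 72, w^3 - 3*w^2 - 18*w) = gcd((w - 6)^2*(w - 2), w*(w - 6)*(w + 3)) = w - 6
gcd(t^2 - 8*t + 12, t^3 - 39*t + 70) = t - 2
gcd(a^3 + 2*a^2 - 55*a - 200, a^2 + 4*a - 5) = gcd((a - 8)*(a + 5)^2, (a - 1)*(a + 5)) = a + 5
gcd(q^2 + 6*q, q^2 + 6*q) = q^2 + 6*q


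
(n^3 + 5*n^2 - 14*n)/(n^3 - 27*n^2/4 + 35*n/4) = 4*(n^2 + 5*n - 14)/(4*n^2 - 27*n + 35)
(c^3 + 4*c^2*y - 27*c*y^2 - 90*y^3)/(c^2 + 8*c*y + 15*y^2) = (c^2 + c*y - 30*y^2)/(c + 5*y)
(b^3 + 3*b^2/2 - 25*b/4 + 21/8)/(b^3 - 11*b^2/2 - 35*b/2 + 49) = (b^2 - 2*b + 3/4)/(b^2 - 9*b + 14)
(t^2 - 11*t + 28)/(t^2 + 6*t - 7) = (t^2 - 11*t + 28)/(t^2 + 6*t - 7)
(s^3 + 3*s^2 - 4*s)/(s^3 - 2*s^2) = (s^2 + 3*s - 4)/(s*(s - 2))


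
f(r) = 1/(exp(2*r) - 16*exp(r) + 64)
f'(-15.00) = 0.00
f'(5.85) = -0.00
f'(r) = (-2*exp(2*r) + 16*exp(r))/(exp(2*r) - 16*exp(r) + 64)^2 = 2*(8 - exp(r))*exp(r)/(exp(2*r) - 16*exp(r) + 64)^2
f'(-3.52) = 0.00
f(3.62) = 0.00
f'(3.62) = -0.00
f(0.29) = 0.02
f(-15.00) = 0.02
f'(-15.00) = 0.00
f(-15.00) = 0.02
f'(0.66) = 0.02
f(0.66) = 0.03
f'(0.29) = 0.01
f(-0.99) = 0.02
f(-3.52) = 0.02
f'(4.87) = -0.00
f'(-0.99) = 0.00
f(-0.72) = 0.02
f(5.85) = 0.00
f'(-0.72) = 0.00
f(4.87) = 0.00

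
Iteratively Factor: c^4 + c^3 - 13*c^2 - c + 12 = (c - 3)*(c^3 + 4*c^2 - c - 4) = (c - 3)*(c + 4)*(c^2 - 1) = (c - 3)*(c - 1)*(c + 4)*(c + 1)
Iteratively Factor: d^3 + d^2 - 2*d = (d - 1)*(d^2 + 2*d) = d*(d - 1)*(d + 2)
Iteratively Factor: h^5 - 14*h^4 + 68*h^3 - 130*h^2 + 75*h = (h - 5)*(h^4 - 9*h^3 + 23*h^2 - 15*h) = (h - 5)*(h - 1)*(h^3 - 8*h^2 + 15*h) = (h - 5)^2*(h - 1)*(h^2 - 3*h) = (h - 5)^2*(h - 3)*(h - 1)*(h)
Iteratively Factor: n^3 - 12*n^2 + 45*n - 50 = (n - 5)*(n^2 - 7*n + 10) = (n - 5)*(n - 2)*(n - 5)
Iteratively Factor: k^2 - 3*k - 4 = (k + 1)*(k - 4)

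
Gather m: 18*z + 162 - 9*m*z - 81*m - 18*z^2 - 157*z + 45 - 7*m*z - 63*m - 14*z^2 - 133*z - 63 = m*(-16*z - 144) - 32*z^2 - 272*z + 144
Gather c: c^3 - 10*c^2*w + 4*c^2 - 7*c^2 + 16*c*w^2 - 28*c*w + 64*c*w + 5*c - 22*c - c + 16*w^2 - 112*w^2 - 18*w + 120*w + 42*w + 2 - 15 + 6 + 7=c^3 + c^2*(-10*w - 3) + c*(16*w^2 + 36*w - 18) - 96*w^2 + 144*w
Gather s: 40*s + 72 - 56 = 40*s + 16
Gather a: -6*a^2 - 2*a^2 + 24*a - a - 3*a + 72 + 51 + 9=-8*a^2 + 20*a + 132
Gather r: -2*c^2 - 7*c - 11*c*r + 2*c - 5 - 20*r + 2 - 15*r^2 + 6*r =-2*c^2 - 5*c - 15*r^2 + r*(-11*c - 14) - 3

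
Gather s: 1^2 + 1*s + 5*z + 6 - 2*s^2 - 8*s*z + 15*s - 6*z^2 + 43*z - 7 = -2*s^2 + s*(16 - 8*z) - 6*z^2 + 48*z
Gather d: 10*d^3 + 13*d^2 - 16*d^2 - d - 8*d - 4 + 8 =10*d^3 - 3*d^2 - 9*d + 4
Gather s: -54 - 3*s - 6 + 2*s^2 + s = 2*s^2 - 2*s - 60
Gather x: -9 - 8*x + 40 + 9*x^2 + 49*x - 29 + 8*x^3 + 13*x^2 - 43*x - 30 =8*x^3 + 22*x^2 - 2*x - 28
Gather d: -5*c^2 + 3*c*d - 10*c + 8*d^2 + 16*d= -5*c^2 - 10*c + 8*d^2 + d*(3*c + 16)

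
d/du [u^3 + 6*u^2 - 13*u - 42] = 3*u^2 + 12*u - 13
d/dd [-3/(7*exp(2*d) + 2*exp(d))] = 6*(7*exp(d) + 1)*exp(-d)/(7*exp(d) + 2)^2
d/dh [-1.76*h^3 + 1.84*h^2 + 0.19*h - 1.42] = -5.28*h^2 + 3.68*h + 0.19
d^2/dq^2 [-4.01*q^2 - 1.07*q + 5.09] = -8.02000000000000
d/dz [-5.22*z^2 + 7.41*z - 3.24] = 7.41 - 10.44*z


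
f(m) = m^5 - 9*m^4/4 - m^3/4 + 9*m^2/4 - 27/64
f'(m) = 5*m^4 - 9*m^3 - 3*m^2/4 + 9*m/2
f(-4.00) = -1548.42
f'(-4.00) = 1826.00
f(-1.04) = -1.56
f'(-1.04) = 10.48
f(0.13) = -0.39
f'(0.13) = 0.55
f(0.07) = -0.41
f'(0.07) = 0.31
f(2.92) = 61.25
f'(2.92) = 146.17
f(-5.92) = -9904.50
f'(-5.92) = 7955.60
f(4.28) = 702.39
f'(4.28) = 977.72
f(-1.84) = -38.13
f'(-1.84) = 102.56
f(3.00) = 73.83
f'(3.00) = 168.75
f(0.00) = -0.42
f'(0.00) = 0.00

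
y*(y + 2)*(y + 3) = y^3 + 5*y^2 + 6*y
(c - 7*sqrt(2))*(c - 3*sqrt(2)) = c^2 - 10*sqrt(2)*c + 42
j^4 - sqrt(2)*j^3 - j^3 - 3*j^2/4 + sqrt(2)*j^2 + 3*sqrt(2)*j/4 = j*(j - 3/2)*(j + 1/2)*(j - sqrt(2))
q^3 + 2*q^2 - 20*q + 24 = (q - 2)^2*(q + 6)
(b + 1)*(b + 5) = b^2 + 6*b + 5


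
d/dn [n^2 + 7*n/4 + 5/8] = 2*n + 7/4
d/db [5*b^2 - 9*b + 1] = 10*b - 9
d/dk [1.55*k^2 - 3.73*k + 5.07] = 3.1*k - 3.73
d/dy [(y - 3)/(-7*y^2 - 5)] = (-7*y^2 + 14*y*(y - 3) - 5)/(7*y^2 + 5)^2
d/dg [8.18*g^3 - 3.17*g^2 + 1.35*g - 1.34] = 24.54*g^2 - 6.34*g + 1.35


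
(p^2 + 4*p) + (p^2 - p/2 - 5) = 2*p^2 + 7*p/2 - 5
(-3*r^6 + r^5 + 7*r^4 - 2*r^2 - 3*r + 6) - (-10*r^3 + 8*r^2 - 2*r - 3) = -3*r^6 + r^5 + 7*r^4 + 10*r^3 - 10*r^2 - r + 9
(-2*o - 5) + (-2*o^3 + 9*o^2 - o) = -2*o^3 + 9*o^2 - 3*o - 5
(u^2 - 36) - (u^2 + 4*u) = -4*u - 36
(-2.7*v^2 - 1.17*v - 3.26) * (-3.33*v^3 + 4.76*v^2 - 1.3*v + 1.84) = 8.991*v^5 - 8.9559*v^4 + 8.7966*v^3 - 18.9646*v^2 + 2.0852*v - 5.9984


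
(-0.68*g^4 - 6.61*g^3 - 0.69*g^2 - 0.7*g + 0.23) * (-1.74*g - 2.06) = 1.1832*g^5 + 12.9022*g^4 + 14.8172*g^3 + 2.6394*g^2 + 1.0418*g - 0.4738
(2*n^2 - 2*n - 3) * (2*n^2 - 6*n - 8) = 4*n^4 - 16*n^3 - 10*n^2 + 34*n + 24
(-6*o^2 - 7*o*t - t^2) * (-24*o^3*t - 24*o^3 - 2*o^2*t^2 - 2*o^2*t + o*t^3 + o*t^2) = 144*o^5*t + 144*o^5 + 180*o^4*t^2 + 180*o^4*t + 32*o^3*t^3 + 32*o^3*t^2 - 5*o^2*t^4 - 5*o^2*t^3 - o*t^5 - o*t^4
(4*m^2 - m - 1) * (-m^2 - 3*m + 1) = -4*m^4 - 11*m^3 + 8*m^2 + 2*m - 1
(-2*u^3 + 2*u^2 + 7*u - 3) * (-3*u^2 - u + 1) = 6*u^5 - 4*u^4 - 25*u^3 + 4*u^2 + 10*u - 3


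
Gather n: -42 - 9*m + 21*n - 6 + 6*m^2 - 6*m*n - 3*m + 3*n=6*m^2 - 12*m + n*(24 - 6*m) - 48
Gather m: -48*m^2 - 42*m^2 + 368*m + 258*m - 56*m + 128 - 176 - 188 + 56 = -90*m^2 + 570*m - 180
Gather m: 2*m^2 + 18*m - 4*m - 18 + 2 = 2*m^2 + 14*m - 16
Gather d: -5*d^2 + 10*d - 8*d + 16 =-5*d^2 + 2*d + 16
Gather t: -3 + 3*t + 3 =3*t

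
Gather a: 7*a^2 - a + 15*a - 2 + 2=7*a^2 + 14*a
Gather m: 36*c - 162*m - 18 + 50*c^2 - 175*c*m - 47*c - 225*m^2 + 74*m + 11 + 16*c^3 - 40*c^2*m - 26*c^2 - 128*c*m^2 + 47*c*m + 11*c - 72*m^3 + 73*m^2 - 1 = 16*c^3 + 24*c^2 - 72*m^3 + m^2*(-128*c - 152) + m*(-40*c^2 - 128*c - 88) - 8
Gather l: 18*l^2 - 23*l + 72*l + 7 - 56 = 18*l^2 + 49*l - 49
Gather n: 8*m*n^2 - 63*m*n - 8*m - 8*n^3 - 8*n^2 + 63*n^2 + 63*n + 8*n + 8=-8*m - 8*n^3 + n^2*(8*m + 55) + n*(71 - 63*m) + 8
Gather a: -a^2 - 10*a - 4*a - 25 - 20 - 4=-a^2 - 14*a - 49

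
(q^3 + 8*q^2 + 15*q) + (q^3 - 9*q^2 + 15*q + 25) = 2*q^3 - q^2 + 30*q + 25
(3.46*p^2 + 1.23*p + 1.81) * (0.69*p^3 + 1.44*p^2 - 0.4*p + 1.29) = 2.3874*p^5 + 5.8311*p^4 + 1.6361*p^3 + 6.5778*p^2 + 0.8627*p + 2.3349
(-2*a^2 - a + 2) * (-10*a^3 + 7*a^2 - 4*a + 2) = 20*a^5 - 4*a^4 - 19*a^3 + 14*a^2 - 10*a + 4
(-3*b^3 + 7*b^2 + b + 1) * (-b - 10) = 3*b^4 + 23*b^3 - 71*b^2 - 11*b - 10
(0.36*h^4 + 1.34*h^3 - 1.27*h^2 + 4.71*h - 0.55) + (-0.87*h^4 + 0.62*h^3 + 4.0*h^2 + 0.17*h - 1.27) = -0.51*h^4 + 1.96*h^3 + 2.73*h^2 + 4.88*h - 1.82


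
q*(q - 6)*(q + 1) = q^3 - 5*q^2 - 6*q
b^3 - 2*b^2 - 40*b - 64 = (b - 8)*(b + 2)*(b + 4)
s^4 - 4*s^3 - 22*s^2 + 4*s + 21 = (s - 7)*(s - 1)*(s + 1)*(s + 3)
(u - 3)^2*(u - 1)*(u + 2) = u^4 - 5*u^3 + u^2 + 21*u - 18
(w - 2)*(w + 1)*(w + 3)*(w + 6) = w^4 + 8*w^3 + 7*w^2 - 36*w - 36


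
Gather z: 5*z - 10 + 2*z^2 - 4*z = 2*z^2 + z - 10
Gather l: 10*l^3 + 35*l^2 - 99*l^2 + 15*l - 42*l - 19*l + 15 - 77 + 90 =10*l^3 - 64*l^2 - 46*l + 28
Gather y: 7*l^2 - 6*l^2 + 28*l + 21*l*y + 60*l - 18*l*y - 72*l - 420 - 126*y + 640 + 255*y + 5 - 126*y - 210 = l^2 + 16*l + y*(3*l + 3) + 15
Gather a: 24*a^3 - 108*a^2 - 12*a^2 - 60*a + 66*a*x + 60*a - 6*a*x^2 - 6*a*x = 24*a^3 - 120*a^2 + a*(-6*x^2 + 60*x)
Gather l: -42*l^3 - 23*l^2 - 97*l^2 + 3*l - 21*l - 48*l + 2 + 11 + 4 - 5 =-42*l^3 - 120*l^2 - 66*l + 12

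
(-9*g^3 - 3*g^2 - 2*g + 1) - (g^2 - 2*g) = -9*g^3 - 4*g^2 + 1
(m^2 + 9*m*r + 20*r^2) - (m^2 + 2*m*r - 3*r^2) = 7*m*r + 23*r^2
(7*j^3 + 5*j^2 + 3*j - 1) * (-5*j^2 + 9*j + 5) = -35*j^5 + 38*j^4 + 65*j^3 + 57*j^2 + 6*j - 5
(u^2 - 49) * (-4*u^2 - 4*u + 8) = -4*u^4 - 4*u^3 + 204*u^2 + 196*u - 392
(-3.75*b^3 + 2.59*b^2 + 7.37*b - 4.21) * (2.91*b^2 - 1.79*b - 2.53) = -10.9125*b^5 + 14.2494*b^4 + 26.2981*b^3 - 31.9961*b^2 - 11.1102*b + 10.6513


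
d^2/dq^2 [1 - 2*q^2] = -4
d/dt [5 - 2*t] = -2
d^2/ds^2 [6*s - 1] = 0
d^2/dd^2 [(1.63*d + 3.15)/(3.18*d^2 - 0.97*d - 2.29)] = ((-31.1004*d - 16.8718)*(-3.18*d^2 + 0.97*d + 2.29) - (1.63*d + 3.15)*(6.36*d - 0.97)*(12.72*d - 1.94))/(-3.18*d^2 + 0.97*d + 2.29)^3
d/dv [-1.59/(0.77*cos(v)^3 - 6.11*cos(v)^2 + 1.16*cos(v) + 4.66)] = (-3.6729*cos(v)^2 + 19.4298*cos(v) - 1.8444)*sin(v)/(0.77*cos(v)^3 - 6.11*cos(v)^2 + 1.16*cos(v) + 4.66)^2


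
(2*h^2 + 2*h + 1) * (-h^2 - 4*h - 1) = -2*h^4 - 10*h^3 - 11*h^2 - 6*h - 1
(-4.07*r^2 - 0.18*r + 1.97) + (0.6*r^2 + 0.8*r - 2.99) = -3.47*r^2 + 0.62*r - 1.02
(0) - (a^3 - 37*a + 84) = -a^3 + 37*a - 84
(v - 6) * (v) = v^2 - 6*v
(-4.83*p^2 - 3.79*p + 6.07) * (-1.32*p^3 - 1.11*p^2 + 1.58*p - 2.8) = 6.3756*p^5 + 10.3641*p^4 - 11.4369*p^3 + 0.798099999999998*p^2 + 20.2026*p - 16.996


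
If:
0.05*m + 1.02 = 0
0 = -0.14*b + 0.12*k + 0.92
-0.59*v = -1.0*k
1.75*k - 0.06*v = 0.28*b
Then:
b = 7.69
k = 1.31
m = -20.40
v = 2.21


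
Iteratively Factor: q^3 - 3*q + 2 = (q + 2)*(q^2 - 2*q + 1) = (q - 1)*(q + 2)*(q - 1)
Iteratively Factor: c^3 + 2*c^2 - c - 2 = (c + 2)*(c^2 - 1) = (c + 1)*(c + 2)*(c - 1)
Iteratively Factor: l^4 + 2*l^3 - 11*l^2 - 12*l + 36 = (l + 3)*(l^3 - l^2 - 8*l + 12) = (l + 3)^2*(l^2 - 4*l + 4) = (l - 2)*(l + 3)^2*(l - 2)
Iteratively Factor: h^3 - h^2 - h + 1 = (h - 1)*(h^2 - 1) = (h - 1)^2*(h + 1)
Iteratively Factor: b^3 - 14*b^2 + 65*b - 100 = (b - 5)*(b^2 - 9*b + 20) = (b - 5)*(b - 4)*(b - 5)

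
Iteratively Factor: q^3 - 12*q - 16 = (q + 2)*(q^2 - 2*q - 8) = (q - 4)*(q + 2)*(q + 2)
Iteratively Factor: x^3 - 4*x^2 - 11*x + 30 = (x + 3)*(x^2 - 7*x + 10) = (x - 5)*(x + 3)*(x - 2)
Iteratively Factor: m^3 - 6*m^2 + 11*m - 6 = (m - 2)*(m^2 - 4*m + 3) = (m - 3)*(m - 2)*(m - 1)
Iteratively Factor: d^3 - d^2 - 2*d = (d - 2)*(d^2 + d) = (d - 2)*(d + 1)*(d)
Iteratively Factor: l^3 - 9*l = (l)*(l^2 - 9) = l*(l - 3)*(l + 3)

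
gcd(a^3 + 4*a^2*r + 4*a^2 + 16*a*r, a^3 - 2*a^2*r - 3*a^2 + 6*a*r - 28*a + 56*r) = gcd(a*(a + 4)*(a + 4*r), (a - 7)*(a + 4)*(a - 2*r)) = a + 4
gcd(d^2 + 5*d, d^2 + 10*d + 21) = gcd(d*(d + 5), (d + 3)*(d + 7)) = 1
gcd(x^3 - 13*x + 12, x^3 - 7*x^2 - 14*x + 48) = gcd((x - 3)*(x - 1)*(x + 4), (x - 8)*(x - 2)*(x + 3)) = 1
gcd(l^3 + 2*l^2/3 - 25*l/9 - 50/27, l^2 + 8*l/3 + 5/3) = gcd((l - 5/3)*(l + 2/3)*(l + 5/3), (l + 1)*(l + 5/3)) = l + 5/3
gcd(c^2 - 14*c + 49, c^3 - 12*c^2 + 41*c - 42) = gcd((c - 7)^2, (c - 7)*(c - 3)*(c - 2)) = c - 7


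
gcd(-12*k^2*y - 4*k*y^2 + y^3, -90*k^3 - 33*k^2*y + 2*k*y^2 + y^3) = -6*k + y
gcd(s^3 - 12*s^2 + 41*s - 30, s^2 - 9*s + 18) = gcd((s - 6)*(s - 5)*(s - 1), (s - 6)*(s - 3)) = s - 6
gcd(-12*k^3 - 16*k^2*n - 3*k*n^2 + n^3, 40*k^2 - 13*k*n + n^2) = 1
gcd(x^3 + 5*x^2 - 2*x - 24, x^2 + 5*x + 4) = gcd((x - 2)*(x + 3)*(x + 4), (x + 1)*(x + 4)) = x + 4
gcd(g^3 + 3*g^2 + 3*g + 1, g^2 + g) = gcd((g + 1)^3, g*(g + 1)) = g + 1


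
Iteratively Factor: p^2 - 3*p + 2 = (p - 1)*(p - 2)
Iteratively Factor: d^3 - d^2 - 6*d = (d - 3)*(d^2 + 2*d) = (d - 3)*(d + 2)*(d)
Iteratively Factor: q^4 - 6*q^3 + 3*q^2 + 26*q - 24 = (q + 2)*(q^3 - 8*q^2 + 19*q - 12) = (q - 4)*(q + 2)*(q^2 - 4*q + 3) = (q - 4)*(q - 1)*(q + 2)*(q - 3)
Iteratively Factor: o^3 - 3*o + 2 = (o + 2)*(o^2 - 2*o + 1) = (o - 1)*(o + 2)*(o - 1)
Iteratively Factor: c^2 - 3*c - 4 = (c - 4)*(c + 1)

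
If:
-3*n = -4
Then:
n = 4/3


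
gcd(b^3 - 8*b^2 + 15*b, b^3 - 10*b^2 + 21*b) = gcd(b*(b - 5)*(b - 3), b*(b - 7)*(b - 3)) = b^2 - 3*b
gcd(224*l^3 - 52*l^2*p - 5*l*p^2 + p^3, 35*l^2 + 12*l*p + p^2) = 7*l + p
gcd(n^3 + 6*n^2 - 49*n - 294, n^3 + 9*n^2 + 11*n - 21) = n + 7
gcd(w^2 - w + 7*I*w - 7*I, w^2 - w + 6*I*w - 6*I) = w - 1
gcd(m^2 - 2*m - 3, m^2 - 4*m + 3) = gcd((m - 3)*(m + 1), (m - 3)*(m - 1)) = m - 3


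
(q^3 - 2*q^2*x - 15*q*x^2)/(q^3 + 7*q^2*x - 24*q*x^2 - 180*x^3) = q*(q + 3*x)/(q^2 + 12*q*x + 36*x^2)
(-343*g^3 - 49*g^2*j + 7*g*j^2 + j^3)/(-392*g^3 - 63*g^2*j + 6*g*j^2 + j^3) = (7*g - j)/(8*g - j)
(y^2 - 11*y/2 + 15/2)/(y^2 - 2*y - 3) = (y - 5/2)/(y + 1)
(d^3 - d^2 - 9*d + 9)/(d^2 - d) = d - 9/d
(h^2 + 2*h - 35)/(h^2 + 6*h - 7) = (h - 5)/(h - 1)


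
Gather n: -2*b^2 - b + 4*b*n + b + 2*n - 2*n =-2*b^2 + 4*b*n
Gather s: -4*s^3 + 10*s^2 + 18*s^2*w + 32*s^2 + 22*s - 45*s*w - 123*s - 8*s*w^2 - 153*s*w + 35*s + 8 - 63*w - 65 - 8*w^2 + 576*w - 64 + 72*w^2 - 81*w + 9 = -4*s^3 + s^2*(18*w + 42) + s*(-8*w^2 - 198*w - 66) + 64*w^2 + 432*w - 112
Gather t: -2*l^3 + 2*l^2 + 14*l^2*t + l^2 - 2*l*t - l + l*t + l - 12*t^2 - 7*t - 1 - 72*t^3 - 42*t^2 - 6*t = -2*l^3 + 3*l^2 - 72*t^3 - 54*t^2 + t*(14*l^2 - l - 13) - 1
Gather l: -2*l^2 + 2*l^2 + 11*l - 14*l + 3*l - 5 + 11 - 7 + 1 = 0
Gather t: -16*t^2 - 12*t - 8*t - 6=-16*t^2 - 20*t - 6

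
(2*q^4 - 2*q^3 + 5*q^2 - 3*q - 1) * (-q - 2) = -2*q^5 - 2*q^4 - q^3 - 7*q^2 + 7*q + 2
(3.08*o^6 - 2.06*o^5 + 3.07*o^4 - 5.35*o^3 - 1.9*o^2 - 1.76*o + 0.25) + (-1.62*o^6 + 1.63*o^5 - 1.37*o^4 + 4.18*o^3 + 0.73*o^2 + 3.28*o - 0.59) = 1.46*o^6 - 0.43*o^5 + 1.7*o^4 - 1.17*o^3 - 1.17*o^2 + 1.52*o - 0.34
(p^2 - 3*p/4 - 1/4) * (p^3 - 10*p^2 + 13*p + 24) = p^5 - 43*p^4/4 + 81*p^3/4 + 67*p^2/4 - 85*p/4 - 6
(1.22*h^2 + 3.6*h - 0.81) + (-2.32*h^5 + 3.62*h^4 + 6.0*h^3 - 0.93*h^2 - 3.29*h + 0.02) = -2.32*h^5 + 3.62*h^4 + 6.0*h^3 + 0.29*h^2 + 0.31*h - 0.79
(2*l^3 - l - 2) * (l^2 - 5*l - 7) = 2*l^5 - 10*l^4 - 15*l^3 + 3*l^2 + 17*l + 14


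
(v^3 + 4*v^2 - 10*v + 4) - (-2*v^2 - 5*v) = v^3 + 6*v^2 - 5*v + 4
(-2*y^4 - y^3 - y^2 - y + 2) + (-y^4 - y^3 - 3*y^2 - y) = -3*y^4 - 2*y^3 - 4*y^2 - 2*y + 2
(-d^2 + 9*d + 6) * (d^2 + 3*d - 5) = -d^4 + 6*d^3 + 38*d^2 - 27*d - 30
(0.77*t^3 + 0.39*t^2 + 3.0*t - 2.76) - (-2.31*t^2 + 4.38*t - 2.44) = 0.77*t^3 + 2.7*t^2 - 1.38*t - 0.32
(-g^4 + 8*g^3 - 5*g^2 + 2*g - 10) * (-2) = 2*g^4 - 16*g^3 + 10*g^2 - 4*g + 20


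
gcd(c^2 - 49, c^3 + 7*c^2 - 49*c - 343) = c^2 - 49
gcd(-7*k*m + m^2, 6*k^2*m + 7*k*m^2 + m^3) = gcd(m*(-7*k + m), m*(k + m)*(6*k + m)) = m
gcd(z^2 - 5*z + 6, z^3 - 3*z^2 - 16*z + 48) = z - 3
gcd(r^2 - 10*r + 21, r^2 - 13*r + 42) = r - 7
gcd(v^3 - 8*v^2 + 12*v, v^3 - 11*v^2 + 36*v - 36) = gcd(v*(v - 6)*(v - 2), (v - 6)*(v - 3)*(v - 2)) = v^2 - 8*v + 12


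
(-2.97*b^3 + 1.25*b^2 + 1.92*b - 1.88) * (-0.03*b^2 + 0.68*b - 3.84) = 0.0891*b^5 - 2.0571*b^4 + 12.1972*b^3 - 3.438*b^2 - 8.6512*b + 7.2192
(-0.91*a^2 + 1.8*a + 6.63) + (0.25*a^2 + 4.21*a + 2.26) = -0.66*a^2 + 6.01*a + 8.89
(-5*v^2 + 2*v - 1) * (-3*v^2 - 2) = 15*v^4 - 6*v^3 + 13*v^2 - 4*v + 2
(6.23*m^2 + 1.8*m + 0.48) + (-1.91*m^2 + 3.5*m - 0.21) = 4.32*m^2 + 5.3*m + 0.27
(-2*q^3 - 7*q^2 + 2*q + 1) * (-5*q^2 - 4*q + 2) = 10*q^5 + 43*q^4 + 14*q^3 - 27*q^2 + 2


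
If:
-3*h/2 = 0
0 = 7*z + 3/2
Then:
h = 0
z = -3/14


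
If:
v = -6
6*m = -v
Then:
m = 1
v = -6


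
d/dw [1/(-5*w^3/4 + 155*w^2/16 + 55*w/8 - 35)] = 32*(6*w^2 - 31*w - 11)/(5*(4*w^3 - 31*w^2 - 22*w + 112)^2)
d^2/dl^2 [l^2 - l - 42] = 2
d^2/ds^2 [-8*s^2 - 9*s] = -16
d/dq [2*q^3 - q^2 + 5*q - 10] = 6*q^2 - 2*q + 5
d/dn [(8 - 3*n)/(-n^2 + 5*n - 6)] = (-3*n^2 + 16*n - 22)/(n^4 - 10*n^3 + 37*n^2 - 60*n + 36)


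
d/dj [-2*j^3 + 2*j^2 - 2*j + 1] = -6*j^2 + 4*j - 2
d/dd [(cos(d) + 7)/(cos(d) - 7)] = 14*sin(d)/(cos(d) - 7)^2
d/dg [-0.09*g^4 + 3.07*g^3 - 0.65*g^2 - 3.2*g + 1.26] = -0.36*g^3 + 9.21*g^2 - 1.3*g - 3.2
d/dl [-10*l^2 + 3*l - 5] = 3 - 20*l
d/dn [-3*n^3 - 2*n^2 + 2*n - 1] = -9*n^2 - 4*n + 2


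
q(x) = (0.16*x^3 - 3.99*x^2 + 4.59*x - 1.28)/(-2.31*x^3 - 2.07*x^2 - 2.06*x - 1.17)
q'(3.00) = -0.02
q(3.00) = 0.22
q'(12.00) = -0.01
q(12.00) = 0.06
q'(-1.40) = -5.67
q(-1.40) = -4.00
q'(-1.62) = -3.40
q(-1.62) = -3.03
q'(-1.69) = -2.95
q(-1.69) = -2.81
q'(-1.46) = -4.86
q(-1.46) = -3.68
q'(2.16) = 0.03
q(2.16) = 0.22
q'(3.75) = -0.03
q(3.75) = 0.20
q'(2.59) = -0.00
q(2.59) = 0.22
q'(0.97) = 0.27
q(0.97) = 0.06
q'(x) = (0.48*x^2 - 7.98*x + 4.59)/(-2.31*x^3 - 2.07*x^2 - 2.06*x - 1.17) + (6.93*x^2 + 4.14*x + 2.06)*(0.16*x^3 - 3.99*x^2 + 4.59*x - 1.28)/(-2.31*x^3 - 2.07*x^2 - 2.06*x - 1.17)^2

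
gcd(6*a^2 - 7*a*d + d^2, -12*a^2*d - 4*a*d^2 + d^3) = 6*a - d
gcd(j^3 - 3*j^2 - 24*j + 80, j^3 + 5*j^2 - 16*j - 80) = j^2 + j - 20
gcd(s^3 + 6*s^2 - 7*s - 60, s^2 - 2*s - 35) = s + 5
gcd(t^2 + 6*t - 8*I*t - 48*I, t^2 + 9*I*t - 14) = 1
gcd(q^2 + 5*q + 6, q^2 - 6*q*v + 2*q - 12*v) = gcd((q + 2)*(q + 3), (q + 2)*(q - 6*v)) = q + 2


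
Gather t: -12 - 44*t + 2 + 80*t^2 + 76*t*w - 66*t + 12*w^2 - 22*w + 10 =80*t^2 + t*(76*w - 110) + 12*w^2 - 22*w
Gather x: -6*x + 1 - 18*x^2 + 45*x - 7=-18*x^2 + 39*x - 6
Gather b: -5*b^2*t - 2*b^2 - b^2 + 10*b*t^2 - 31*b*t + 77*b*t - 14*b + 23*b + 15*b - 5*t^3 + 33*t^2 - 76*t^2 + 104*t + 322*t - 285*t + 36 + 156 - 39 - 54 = b^2*(-5*t - 3) + b*(10*t^2 + 46*t + 24) - 5*t^3 - 43*t^2 + 141*t + 99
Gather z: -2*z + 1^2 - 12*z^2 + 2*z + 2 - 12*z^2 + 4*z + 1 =-24*z^2 + 4*z + 4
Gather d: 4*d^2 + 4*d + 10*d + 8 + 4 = 4*d^2 + 14*d + 12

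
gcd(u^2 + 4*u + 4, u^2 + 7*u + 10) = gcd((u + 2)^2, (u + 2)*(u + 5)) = u + 2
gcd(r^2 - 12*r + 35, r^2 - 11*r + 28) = r - 7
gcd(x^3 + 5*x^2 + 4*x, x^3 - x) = x^2 + x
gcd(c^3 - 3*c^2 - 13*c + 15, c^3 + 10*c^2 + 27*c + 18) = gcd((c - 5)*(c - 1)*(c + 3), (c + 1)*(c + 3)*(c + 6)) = c + 3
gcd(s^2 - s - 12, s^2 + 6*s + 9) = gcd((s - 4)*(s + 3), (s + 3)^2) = s + 3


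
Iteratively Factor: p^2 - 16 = (p + 4)*(p - 4)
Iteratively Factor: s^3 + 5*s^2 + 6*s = (s + 2)*(s^2 + 3*s) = (s + 2)*(s + 3)*(s)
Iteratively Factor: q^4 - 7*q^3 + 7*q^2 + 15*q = (q)*(q^3 - 7*q^2 + 7*q + 15) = q*(q - 5)*(q^2 - 2*q - 3) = q*(q - 5)*(q - 3)*(q + 1)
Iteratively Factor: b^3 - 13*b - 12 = (b - 4)*(b^2 + 4*b + 3) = (b - 4)*(b + 1)*(b + 3)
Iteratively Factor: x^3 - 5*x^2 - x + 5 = (x - 5)*(x^2 - 1) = (x - 5)*(x + 1)*(x - 1)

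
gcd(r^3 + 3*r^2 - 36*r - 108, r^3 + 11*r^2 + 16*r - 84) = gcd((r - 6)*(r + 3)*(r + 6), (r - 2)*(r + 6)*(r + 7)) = r + 6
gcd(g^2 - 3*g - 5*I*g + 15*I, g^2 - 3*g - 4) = 1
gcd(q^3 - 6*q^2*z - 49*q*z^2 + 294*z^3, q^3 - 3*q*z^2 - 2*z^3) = 1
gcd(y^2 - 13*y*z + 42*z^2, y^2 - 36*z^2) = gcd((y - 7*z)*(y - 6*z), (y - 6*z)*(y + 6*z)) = y - 6*z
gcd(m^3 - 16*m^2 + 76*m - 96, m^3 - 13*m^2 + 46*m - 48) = m^2 - 10*m + 16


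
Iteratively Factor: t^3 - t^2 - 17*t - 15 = (t + 1)*(t^2 - 2*t - 15) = (t - 5)*(t + 1)*(t + 3)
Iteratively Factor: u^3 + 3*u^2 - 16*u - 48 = (u + 4)*(u^2 - u - 12) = (u + 3)*(u + 4)*(u - 4)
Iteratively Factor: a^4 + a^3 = (a)*(a^3 + a^2) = a^2*(a^2 + a) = a^2*(a + 1)*(a)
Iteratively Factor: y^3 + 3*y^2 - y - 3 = (y - 1)*(y^2 + 4*y + 3) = (y - 1)*(y + 3)*(y + 1)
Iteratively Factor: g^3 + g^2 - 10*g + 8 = (g - 1)*(g^2 + 2*g - 8) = (g - 1)*(g + 4)*(g - 2)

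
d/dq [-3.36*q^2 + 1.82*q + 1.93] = 1.82 - 6.72*q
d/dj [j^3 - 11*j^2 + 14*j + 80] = 3*j^2 - 22*j + 14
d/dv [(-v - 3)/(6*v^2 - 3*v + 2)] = (6*v^2 + 36*v - 11)/(36*v^4 - 36*v^3 + 33*v^2 - 12*v + 4)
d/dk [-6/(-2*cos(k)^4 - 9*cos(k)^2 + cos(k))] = 6*(8*cos(k)^3 + 18*cos(k) - 1)*sin(k)/((2*cos(k)^3 + 9*cos(k) - 1)^2*cos(k)^2)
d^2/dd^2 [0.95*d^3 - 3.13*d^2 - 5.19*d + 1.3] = 5.7*d - 6.26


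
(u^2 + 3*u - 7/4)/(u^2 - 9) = (u^2 + 3*u - 7/4)/(u^2 - 9)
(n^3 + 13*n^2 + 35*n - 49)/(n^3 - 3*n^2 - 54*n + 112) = (n^2 + 6*n - 7)/(n^2 - 10*n + 16)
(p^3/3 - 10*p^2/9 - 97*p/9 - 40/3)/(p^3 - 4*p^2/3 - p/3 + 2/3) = (3*p^3 - 10*p^2 - 97*p - 120)/(3*(3*p^3 - 4*p^2 - p + 2))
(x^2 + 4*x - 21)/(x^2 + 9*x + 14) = (x - 3)/(x + 2)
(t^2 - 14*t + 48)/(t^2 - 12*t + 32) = (t - 6)/(t - 4)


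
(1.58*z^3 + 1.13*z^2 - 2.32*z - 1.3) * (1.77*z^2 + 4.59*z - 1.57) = 2.7966*z^5 + 9.2523*z^4 - 1.4003*z^3 - 14.7239*z^2 - 2.3246*z + 2.041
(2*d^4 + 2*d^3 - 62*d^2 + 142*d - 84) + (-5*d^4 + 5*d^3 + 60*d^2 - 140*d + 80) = -3*d^4 + 7*d^3 - 2*d^2 + 2*d - 4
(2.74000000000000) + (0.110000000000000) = 2.85000000000000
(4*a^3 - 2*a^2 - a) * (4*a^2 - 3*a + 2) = 16*a^5 - 20*a^4 + 10*a^3 - a^2 - 2*a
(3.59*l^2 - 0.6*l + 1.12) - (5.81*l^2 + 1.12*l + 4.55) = -2.22*l^2 - 1.72*l - 3.43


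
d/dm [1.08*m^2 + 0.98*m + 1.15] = 2.16*m + 0.98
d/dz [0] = 0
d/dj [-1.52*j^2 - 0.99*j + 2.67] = -3.04*j - 0.99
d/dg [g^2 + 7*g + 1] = 2*g + 7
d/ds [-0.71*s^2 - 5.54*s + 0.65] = -1.42*s - 5.54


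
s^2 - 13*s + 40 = (s - 8)*(s - 5)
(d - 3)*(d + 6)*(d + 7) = d^3 + 10*d^2 + 3*d - 126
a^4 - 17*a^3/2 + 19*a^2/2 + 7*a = a*(a - 7)*(a - 2)*(a + 1/2)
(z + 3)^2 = z^2 + 6*z + 9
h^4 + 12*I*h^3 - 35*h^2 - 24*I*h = h*(h + I)*(h + 3*I)*(h + 8*I)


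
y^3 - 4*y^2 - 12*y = y*(y - 6)*(y + 2)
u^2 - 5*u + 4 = (u - 4)*(u - 1)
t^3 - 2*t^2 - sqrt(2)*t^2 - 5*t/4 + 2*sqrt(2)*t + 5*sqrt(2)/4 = (t - 5/2)*(t + 1/2)*(t - sqrt(2))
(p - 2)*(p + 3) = p^2 + p - 6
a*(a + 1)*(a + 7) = a^3 + 8*a^2 + 7*a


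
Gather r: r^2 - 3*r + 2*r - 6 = r^2 - r - 6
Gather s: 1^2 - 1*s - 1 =-s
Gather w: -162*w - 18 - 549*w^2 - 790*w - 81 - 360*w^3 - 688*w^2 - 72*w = -360*w^3 - 1237*w^2 - 1024*w - 99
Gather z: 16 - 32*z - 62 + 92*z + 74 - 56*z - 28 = 4*z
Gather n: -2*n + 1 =1 - 2*n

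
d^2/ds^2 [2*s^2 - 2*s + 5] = 4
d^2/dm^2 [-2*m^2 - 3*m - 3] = -4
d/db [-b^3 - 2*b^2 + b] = -3*b^2 - 4*b + 1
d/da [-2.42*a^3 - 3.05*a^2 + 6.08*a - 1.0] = -7.26*a^2 - 6.1*a + 6.08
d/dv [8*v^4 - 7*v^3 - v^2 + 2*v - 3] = 32*v^3 - 21*v^2 - 2*v + 2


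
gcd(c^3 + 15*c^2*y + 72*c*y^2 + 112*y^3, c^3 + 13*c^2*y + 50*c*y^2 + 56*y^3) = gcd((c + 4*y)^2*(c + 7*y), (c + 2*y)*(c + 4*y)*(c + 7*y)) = c^2 + 11*c*y + 28*y^2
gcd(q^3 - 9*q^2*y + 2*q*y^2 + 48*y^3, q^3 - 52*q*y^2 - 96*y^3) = -q^2 + 6*q*y + 16*y^2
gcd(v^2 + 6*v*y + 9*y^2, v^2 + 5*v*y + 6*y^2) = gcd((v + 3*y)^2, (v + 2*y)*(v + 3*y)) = v + 3*y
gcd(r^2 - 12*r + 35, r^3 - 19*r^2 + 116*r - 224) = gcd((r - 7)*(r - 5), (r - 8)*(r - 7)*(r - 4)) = r - 7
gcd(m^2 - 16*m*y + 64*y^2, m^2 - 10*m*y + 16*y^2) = -m + 8*y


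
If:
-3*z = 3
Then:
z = -1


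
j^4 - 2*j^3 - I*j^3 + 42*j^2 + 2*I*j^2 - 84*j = j*(j - 2)*(j - 7*I)*(j + 6*I)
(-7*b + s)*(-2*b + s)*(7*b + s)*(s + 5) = 98*b^3*s + 490*b^3 - 49*b^2*s^2 - 245*b^2*s - 2*b*s^3 - 10*b*s^2 + s^4 + 5*s^3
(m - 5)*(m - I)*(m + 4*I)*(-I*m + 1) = -I*m^4 + 4*m^3 + 5*I*m^3 - 20*m^2 - I*m^2 + 4*m + 5*I*m - 20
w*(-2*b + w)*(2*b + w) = -4*b^2*w + w^3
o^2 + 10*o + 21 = (o + 3)*(o + 7)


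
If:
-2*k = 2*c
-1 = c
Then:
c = -1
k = 1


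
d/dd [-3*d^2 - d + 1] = -6*d - 1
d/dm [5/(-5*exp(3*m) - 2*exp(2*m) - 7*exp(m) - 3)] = (75*exp(2*m) + 20*exp(m) + 35)*exp(m)/(5*exp(3*m) + 2*exp(2*m) + 7*exp(m) + 3)^2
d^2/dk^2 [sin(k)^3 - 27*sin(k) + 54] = -9*sin(k)^3 + 33*sin(k)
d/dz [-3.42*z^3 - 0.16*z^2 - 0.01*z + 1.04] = -10.26*z^2 - 0.32*z - 0.01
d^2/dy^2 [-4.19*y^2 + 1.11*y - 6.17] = -8.38000000000000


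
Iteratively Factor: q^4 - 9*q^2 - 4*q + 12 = (q + 2)*(q^3 - 2*q^2 - 5*q + 6) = (q - 1)*(q + 2)*(q^2 - q - 6) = (q - 1)*(q + 2)^2*(q - 3)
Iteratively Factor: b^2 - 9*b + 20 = (b - 4)*(b - 5)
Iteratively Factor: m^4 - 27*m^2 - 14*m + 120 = (m - 2)*(m^3 + 2*m^2 - 23*m - 60) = (m - 2)*(m + 4)*(m^2 - 2*m - 15) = (m - 5)*(m - 2)*(m + 4)*(m + 3)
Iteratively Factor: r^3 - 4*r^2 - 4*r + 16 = (r - 4)*(r^2 - 4) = (r - 4)*(r + 2)*(r - 2)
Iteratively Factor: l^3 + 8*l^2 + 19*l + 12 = (l + 4)*(l^2 + 4*l + 3) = (l + 1)*(l + 4)*(l + 3)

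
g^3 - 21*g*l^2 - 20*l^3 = (g - 5*l)*(g + l)*(g + 4*l)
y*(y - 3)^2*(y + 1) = y^4 - 5*y^3 + 3*y^2 + 9*y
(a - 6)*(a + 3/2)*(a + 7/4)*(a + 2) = a^4 - 3*a^3/4 - 179*a^2/8 - 99*a/2 - 63/2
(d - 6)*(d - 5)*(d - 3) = d^3 - 14*d^2 + 63*d - 90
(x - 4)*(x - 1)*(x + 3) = x^3 - 2*x^2 - 11*x + 12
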